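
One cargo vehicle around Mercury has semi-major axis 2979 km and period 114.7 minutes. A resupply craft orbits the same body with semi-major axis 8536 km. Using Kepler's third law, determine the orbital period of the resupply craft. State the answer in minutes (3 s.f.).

T₂ ≈ 556 minutes

Kepler's third law: T² ∝ a³, so T₂ = T₁ (a₂/a₁)^(3/2).
a₂/a₁ = 2.865, (a₂/a₁)^(3/2) = 4.850.
T₂ = 114.7 × 4.850 = 556.3 minutes.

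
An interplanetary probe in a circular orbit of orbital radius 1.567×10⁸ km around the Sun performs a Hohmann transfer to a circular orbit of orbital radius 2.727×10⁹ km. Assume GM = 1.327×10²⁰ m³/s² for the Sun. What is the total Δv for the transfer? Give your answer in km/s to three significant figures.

Δv_total ≈ 15.6 km/s

r₁ = 1.567×10⁸ km = 1.567×10¹¹ m.
r₂ = 2.727×10⁹ km = 2.727×10¹² m.
Transfer ellipse a_t = (r₁ + r₂)/2 = 1.442×10¹² m.
At r₁: circular v_c1 = √(μ/r₁) = 29100 m/s; transfer-perihelion v_p = √[μ(2/r₁ − 1/a_t)] = 40020 m/s.
Δv₁ = v_p − v_c1 = 10920 m/s.
At r₂: circular v_c2 = √(μ/r₂) = 6976 m/s; transfer-aphelion v_a = √[μ(2/r₂ − 1/a_t)] = 2300 m/s.
Δv₂ = v_c2 − v_a = 4676 m/s.
Total Δv = Δv₁ + Δv₂ = 15600 m/s = 15.60 km/s.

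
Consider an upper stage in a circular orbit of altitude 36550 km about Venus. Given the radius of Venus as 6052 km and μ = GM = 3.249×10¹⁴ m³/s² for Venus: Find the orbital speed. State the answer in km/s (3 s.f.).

v ≈ 2.76 km/s

r = 6052 + 36550 = 42602 km = 4.2602×10⁷ m.
For a circular orbit v = √(μ/r) = √(3.249×10¹⁴ / 4.260×10⁷) = √(7.626×10⁶) = 2762 m/s.
That is 2.762 km/s.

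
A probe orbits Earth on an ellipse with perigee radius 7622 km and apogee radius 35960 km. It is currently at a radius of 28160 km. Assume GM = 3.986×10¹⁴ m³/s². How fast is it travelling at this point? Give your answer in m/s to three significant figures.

Semi-major axis a = (r_p + r_a)/2 = 21791 km = 2.179×10⁷ m.
Vis-viva: v² = μ(2/r − 1/a) = 3.986×10¹⁴ × (7.102×10⁻⁸ − 4.589×10⁻⁸) = 1.002×10⁷ m²/s².
v = 3165 m/s.

v ≈ 3170 m/s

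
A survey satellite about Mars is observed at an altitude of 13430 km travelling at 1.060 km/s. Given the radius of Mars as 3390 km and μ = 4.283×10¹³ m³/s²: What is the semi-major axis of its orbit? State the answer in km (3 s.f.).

a ≈ 10800 km

r = 3390 + 13430 = 16820 km = 1.682×10⁷ m.
Specific orbital energy ε = v²/2 − μ/r = (1060)²/2 − 4.283×10¹³/1.682×10⁷ = -1.985×10⁶ J/kg.
Since ε = −μ/(2a), a = −μ/(2ε) = 1.079×10⁷ m = 10791 km.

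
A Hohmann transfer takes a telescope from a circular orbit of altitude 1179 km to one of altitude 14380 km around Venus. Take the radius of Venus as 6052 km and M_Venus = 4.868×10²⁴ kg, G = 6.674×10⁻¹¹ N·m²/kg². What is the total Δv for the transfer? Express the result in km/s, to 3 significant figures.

Δv_total ≈ 2.55 km/s

μ = GM = 6.674×10⁻¹¹ × 4.868×10²⁴ = 3.249×10¹⁴ m³/s².
r₁ = 6052 + 1179 = 7231.0 km = 7.2310×10⁶ m.
r₂ = 6052 + 14380 = 20432 km = 2.0432×10⁷ m.
Transfer ellipse a_t = (r₁ + r₂)/2 = 1.383×10⁷ m.
At r₁: circular v_c1 = √(μ/r₁) = 6703 m/s; transfer-periapsis v_p = √[μ(2/r₁ − 1/a_t)] = 8147 m/s.
Δv₁ = v_p − v_c1 = 1444 m/s.
At r₂: circular v_c2 = √(μ/r₂) = 3988 m/s; transfer-apoapsis v_a = √[μ(2/r₂ − 1/a_t)] = 2883 m/s.
Δv₂ = v_c2 − v_a = 1104 m/s.
Total Δv = Δv₁ + Δv₂ = 2548 m/s = 2.548 km/s.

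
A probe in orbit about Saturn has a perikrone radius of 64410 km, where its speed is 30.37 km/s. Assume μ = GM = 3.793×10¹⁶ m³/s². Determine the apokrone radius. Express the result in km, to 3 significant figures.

r_p = 6.441×10⁷ m.
Specific energy ε = v²/2 − μ/r = -1.277×10⁸ J/kg, so a = −μ/(2ε) = 1.485×10⁸ m.
The apsides satisfy r_p + r_a = 2a, so the apokrone radius is 2a − r_p = 2.326×10⁸ m = 2.3258×10⁵ km.

apokrone radius ≈ 2.33×10⁵ km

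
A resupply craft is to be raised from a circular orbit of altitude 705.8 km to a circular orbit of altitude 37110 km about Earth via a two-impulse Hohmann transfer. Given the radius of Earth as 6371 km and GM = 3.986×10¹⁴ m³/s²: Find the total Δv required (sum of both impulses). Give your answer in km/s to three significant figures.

r₁ = 6371 + 705.8 = 7076.8 km = 7.0768×10⁶ m.
r₂ = 6371 + 37110 = 43481 km = 4.3481×10⁷ m.
Transfer ellipse a_t = (r₁ + r₂)/2 = 2.528×10⁷ m.
At r₁: circular v_c1 = √(μ/r₁) = 7505 m/s; transfer-perigee v_p = √[μ(2/r₁ − 1/a_t)] = 9843 m/s.
Δv₁ = v_p − v_c1 = 2338 m/s.
At r₂: circular v_c2 = √(μ/r₂) = 3028 m/s; transfer-apogee v_a = √[μ(2/r₂ − 1/a_t)] = 1602 m/s.
Δv₂ = v_c2 − v_a = 1426 m/s.
Total Δv = Δv₁ + Δv₂ = 3764 m/s = 3.764 km/s.

Δv_total ≈ 3.76 km/s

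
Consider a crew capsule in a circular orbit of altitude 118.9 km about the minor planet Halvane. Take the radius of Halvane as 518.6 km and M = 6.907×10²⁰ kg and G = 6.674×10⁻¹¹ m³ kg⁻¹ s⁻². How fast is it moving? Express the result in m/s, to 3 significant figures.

v ≈ 269 m/s

μ = GM = 6.674×10⁻¹¹ × 6.907×10²⁰ = 4.610×10¹⁰ m³/s².
r = 518.6 + 118.9 = 637.50 km = 6.3750×10⁵ m.
For a circular orbit v = √(μ/r) = √(4.610×10¹⁰ / 6.375×10⁵) = √(7.231×10⁴) = 268.9 m/s.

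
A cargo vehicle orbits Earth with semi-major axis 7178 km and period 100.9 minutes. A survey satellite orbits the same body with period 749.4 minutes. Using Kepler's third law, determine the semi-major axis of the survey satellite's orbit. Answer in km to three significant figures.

a₂ ≈ 27300 km

Kepler's third law: a³ ∝ T², so a₂ = a₁ (T₂/T₁)^(2/3).
T₂/T₁ = 7.427, (T₂/T₁)^(2/3) = 3.807.
a₂ = 7178 × 3.807 = 27320 km.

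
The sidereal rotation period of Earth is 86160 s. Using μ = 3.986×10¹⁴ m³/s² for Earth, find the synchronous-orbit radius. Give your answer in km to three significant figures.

A synchronous orbit has period T, so by Kepler's third law a = (μT²/4π²)^(1/3).
μT²/4π² = 3.986×10¹⁴ × (8.616×10⁴)² / 39.48 = 7.495×10²² m³.
a = 4.216×10⁷ m = 42163 km.

r_sync ≈ 42200 km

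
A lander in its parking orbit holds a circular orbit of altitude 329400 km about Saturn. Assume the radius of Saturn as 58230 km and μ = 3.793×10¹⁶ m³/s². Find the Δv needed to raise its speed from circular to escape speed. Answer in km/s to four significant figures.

Δv ≈ 4.097 km/s

r = 58230 + 329400 = 387630 km = 3.8763×10⁸ m.
Circular speed v_c = √(μ/r) = 9892 m/s.
Escape speed v_esc = √(2μ/r) = √2 × v_c = 13990 m/s.
Δv = v_esc − v_c = 4097 m/s = 4.097 km/s.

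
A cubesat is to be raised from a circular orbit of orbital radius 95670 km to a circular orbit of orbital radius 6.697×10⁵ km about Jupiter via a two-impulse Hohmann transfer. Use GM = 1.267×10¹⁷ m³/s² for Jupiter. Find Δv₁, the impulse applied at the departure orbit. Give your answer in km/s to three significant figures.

Δv ≈ 11.7 km/s

r₁ = 95670 km = 9.567×10⁷ m.
r₂ = 6.697×10⁵ km = 6.697×10⁸ m.
Transfer ellipse a_t = (r₁ + r₂)/2 = 3.827×10⁸ m.
At r₁: circular v_c1 = √(μ/r₁) = 36390 m/s; transfer-perijove v_p = √[μ(2/r₁ − 1/a_t)] = 48140 m/s.
Δv₁ = v_p − v_c1 = 11750 m/s.
= 11.75 km/s.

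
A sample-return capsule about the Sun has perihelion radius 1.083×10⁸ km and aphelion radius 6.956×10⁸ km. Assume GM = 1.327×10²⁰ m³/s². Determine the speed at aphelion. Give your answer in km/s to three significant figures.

Semi-major axis a = (r_p + r_a)/2 = 4.0195×10⁸ km = 4.020×10¹¹ m.
Vis-viva: v² = μ(2/r − 1/a) = 1.327×10²⁰ × (2.875×10⁻¹² − 2.488×10⁻¹²) = 5.140×10⁷ m²/s².
v = 7169 m/s = 7.169 km/s.

v ≈ 7.17 km/s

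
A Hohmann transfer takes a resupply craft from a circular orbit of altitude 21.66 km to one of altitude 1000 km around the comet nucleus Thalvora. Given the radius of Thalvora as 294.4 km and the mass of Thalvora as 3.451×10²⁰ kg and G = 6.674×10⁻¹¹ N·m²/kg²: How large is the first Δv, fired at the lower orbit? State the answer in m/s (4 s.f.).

Δv ≈ 72.31 m/s

μ = GM = 6.674×10⁻¹¹ × 3.451×10²⁰ = 2.303×10¹⁰ m³/s².
r₁ = 294.4 + 21.66 = 316.06 km = 3.1606×10⁵ m.
r₂ = 294.4 + 1000 = 1294.4 km = 1.2944×10⁶ m.
Transfer ellipse a_t = (r₁ + r₂)/2 = 8.052×10⁵ m.
At r₁: circular v_c1 = √(μ/r₁) = 269.9 m/s; transfer-periapsis v_p = √[μ(2/r₁ − 1/a_t)] = 342.3 m/s.
Δv₁ = v_p − v_c1 = 72.31 m/s.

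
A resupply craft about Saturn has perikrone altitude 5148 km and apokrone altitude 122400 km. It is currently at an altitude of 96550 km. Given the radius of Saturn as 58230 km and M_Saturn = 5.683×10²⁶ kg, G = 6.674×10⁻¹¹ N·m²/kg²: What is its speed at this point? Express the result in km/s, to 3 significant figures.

v ≈ 13.4 km/s

μ = GM = 6.674×10⁻¹¹ × 5.683×10²⁶ = 3.793×10¹⁶ m³/s².
r_p = 58230 + 5148 = 63378 km = 6.3378×10⁷ m.
r_a = 58230 + 122400 = 180630 km = 1.8063×10⁸ m.
r = 58230 + 96550 = 1.5478×10⁵ km = 1.548×10⁸ m.
Semi-major axis a = (r_p + r_a)/2 = 1.2200×10⁵ km = 1.220×10⁸ m.
Vis-viva: v² = μ(2/r − 1/a) = 3.793×10¹⁶ × (1.292×10⁻⁸ − 8.196×10⁻⁹) = 1.792×10⁸ m²/s².
v = 13390 m/s = 13.39 km/s.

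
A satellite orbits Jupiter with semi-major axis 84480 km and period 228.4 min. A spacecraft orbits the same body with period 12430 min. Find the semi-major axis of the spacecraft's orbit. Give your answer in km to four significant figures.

a₂ ≈ 1.213×10⁶ km

Kepler's third law: a³ ∝ T², so a₂ = a₁ (T₂/T₁)^(2/3).
T₂/T₁ = 54.42, (T₂/T₁)^(2/3) = 14.36.
a₂ = 84480 × 14.36 = 1.213×10⁶ km.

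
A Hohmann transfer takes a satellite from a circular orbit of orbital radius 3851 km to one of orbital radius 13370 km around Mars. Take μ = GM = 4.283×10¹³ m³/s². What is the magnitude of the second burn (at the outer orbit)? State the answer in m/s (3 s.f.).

r₁ = 3851 km = 3.851×10⁶ m.
r₂ = 13370 km = 1.337×10⁷ m.
Transfer ellipse a_t = (r₁ + r₂)/2 = 8.610×10⁶ m.
At r₁: circular v_c1 = √(μ/r₁) = 3335 m/s; transfer-periapsis v_p = √[μ(2/r₁ − 1/a_t)] = 4156 m/s.
At r₂: circular v_c2 = √(μ/r₂) = 1790 m/s; transfer-apoapsis v_a = √[μ(2/r₂ − 1/a_t)] = 1197 m/s.
Δv₂ = v_c2 − v_a = 592.9 m/s.

Δv ≈ 593 m/s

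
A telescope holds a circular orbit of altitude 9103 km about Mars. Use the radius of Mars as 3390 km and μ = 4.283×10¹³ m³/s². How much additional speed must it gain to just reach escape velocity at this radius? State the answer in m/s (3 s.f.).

Δv ≈ 767 m/s

r = 3390 + 9103 = 12493 km = 1.2493×10⁷ m.
Circular speed v_c = √(μ/r) = 1852 m/s.
Escape speed v_esc = √(2μ/r) = √2 × v_c = 2619 m/s.
Δv = v_esc − v_c = 766.9 m/s.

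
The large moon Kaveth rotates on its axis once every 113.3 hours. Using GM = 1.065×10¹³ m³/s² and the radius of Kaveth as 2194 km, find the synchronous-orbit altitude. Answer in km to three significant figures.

h_sync ≈ 33300 km

T = 113.3 hours = 4.079×10⁵ s.
A synchronous orbit has period T, so by Kepler's third law a = (μT²/4π²)^(1/3).
μT²/4π² = 1.065×10¹³ × (4.079×10⁵)² / 39.48 = 4.488×10²² m³.
a = 3.554×10⁷ m = 35537 km.
Altitude h = a − R = 35537 − 2194 = 33343 km.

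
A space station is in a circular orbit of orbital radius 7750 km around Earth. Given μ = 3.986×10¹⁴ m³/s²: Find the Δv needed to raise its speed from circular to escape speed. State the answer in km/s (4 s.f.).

r = 7750 km = 7.750×10⁶ m.
Circular speed v_c = √(μ/r) = 7172 m/s.
Escape speed v_esc = √(2μ/r) = √2 × v_c = 10140 m/s.
Δv = v_esc − v_c = 2971 m/s = 2.971 km/s.

Δv ≈ 2.971 km/s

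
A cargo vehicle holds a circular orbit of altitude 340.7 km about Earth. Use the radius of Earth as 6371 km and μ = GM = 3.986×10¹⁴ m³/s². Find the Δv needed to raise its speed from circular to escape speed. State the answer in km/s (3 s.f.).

Δv ≈ 3.19 km/s

r = 6371 + 340.7 = 6711.7 km = 6.7117×10⁶ m.
Circular speed v_c = √(μ/r) = 7706 m/s.
Escape speed v_esc = √(2μ/r) = √2 × v_c = 10900 m/s.
Δv = v_esc − v_c = 3192 m/s = 3.192 km/s.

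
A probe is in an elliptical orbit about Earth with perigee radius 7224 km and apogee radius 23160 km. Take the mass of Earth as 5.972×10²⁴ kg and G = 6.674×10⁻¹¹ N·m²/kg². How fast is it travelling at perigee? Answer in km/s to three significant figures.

μ = GM = 6.674×10⁻¹¹ × 5.972×10²⁴ = 3.986×10¹⁴ m³/s².
Semi-major axis a = (r_p + r_a)/2 = 15192 km = 1.519×10⁷ m.
Vis-viva: v² = μ(2/r − 1/a) = 3.986×10¹⁴ × (2.769×10⁻⁷ − 6.582×10⁻⁸) = 8.411×10⁷ m²/s².
v = 9171 m/s = 9.171 km/s.

v ≈ 9.17 km/s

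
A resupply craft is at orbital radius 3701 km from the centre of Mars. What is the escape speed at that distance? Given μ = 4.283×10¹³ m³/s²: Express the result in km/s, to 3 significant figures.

r = 3701 km = 3.701×10⁶ m.
Escape speed v_esc = √(2μ/r) = √(2 × 4.283×10¹³ / 3.701×10⁶) = √(2.315×10⁷) = 4811 m/s.
= 4.811 km/s.

v_esc ≈ 4.81 km/s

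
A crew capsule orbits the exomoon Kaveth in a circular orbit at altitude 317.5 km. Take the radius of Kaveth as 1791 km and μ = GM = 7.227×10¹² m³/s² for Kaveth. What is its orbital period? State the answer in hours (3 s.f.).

T ≈ 1.99 hours

r = 1791 + 317.5 = 2108.5 km = 2.1085×10⁶ m.
Kepler's third law: T = 2π√(r³/μ) = 2π√((2.108×10⁶)³ / 7.227×10¹²).
r³/μ = 1.297×10⁶ s², so T = 2π × 1.139×10³ = 7.156×10³ s.
Converting: 7.156×10³ s ÷ 3600 = 1.988 hours.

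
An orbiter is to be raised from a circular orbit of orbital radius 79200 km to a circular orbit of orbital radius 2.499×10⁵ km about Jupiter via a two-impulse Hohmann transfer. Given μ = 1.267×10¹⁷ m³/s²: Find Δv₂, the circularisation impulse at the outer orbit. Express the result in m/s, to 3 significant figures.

r₁ = 79200 km = 7.920×10⁷ m.
r₂ = 2.499×10⁵ km = 2.499×10⁸ m.
Transfer ellipse a_t = (r₁ + r₂)/2 = 1.646×10⁸ m.
At r₁: circular v_c1 = √(μ/r₁) = 40000 m/s; transfer-perijove v_p = √[μ(2/r₁ − 1/a_t)] = 49290 m/s.
At r₂: circular v_c2 = √(μ/r₂) = 22520 m/s; transfer-apojove v_a = √[μ(2/r₂ − 1/a_t)] = 15620 m/s.
Δv₂ = v_c2 − v_a = 6895 m/s.

Δv ≈ 6900 m/s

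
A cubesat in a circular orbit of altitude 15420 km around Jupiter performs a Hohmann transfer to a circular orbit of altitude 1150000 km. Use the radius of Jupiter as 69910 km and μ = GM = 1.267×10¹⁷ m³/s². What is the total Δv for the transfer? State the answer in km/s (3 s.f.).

r₁ = 69910 + 15420 = 85330 km = 8.5330×10⁷ m.
r₂ = 69910 + 1150000 = 1219900 km = 1.2199×10⁹ m.
Transfer ellipse a_t = (r₁ + r₂)/2 = 6.526×10⁸ m.
At r₁: circular v_c1 = √(μ/r₁) = 38530 m/s; transfer-perijove v_p = √[μ(2/r₁ − 1/a_t)] = 52680 m/s.
Δv₁ = v_p − v_c1 = 14150 m/s.
At r₂: circular v_c2 = √(μ/r₂) = 10190 m/s; transfer-apojove v_a = √[μ(2/r₂ − 1/a_t)] = 3685 m/s.
Δv₂ = v_c2 − v_a = 6506 m/s.
Total Δv = Δv₁ + Δv₂ = 20660 m/s = 20.66 km/s.

Δv_total ≈ 20.7 km/s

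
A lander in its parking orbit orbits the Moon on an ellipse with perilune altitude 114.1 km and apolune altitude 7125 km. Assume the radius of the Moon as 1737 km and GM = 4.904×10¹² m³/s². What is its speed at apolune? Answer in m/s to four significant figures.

r_p = 1737 + 114.1 = 1851.1 km = 1.8511×10⁶ m.
r_a = 1737 + 7125 = 8862.0 km = 8.8620×10⁶ m.
Semi-major axis a = (r_p + r_a)/2 = 5356.6 km = 5.357×10⁶ m.
Vis-viva: v² = μ(2/r − 1/a) = 4.904×10¹² × (2.257×10⁻⁷ − 1.867×10⁻⁷) = 1.912×10⁵ m²/s².
v = 437.3 m/s.

v ≈ 437.3 m/s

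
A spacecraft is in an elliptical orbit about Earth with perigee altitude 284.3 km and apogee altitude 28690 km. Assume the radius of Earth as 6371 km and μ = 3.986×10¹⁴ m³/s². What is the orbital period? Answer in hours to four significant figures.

T ≈ 8.328 hours

r_p = 6371 + 284.3 = 6655.3 km = 6.6553×10⁶ m.
r_a = 6371 + 28690 = 35061 km = 3.5061×10⁷ m.
Semi-major axis a = (r_p + r_a)/2 = (6655.3 + 35061)/2 = 20858 km = 2.086×10⁷ m.
By Kepler's third law T = 2π√(a³/μ) = 2π × 4.771×10³ = 2.998×10⁴ s.
= 8.328 hours.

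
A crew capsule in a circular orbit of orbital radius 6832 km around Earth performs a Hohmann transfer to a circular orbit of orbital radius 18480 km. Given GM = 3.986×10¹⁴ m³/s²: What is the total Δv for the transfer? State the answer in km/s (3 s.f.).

r₁ = 6832 km = 6.832×10⁶ m.
r₂ = 18480 km = 1.848×10⁷ m.
Transfer ellipse a_t = (r₁ + r₂)/2 = 1.266×10⁷ m.
At r₁: circular v_c1 = √(μ/r₁) = 7638 m/s; transfer-perigee v_p = √[μ(2/r₁ − 1/a_t)] = 9230 m/s.
Δv₁ = v_p − v_c1 = 1592 m/s.
At r₂: circular v_c2 = √(μ/r₂) = 4644 m/s; transfer-apogee v_a = √[μ(2/r₂ − 1/a_t)] = 3412 m/s.
Δv₂ = v_c2 − v_a = 1232 m/s.
Total Δv = Δv₁ + Δv₂ = 2824 m/s = 2.824 km/s.

Δv_total ≈ 2.82 km/s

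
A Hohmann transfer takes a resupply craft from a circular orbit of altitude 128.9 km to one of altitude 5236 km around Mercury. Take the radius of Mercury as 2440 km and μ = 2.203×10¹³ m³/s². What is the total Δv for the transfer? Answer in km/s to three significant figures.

r₁ = 2440 + 128.9 = 2568.9 km = 2.5689×10⁶ m.
r₂ = 2440 + 5236 = 7676.0 km = 7.6760×10⁶ m.
Transfer ellipse a_t = (r₁ + r₂)/2 = 5.122×10⁶ m.
At r₁: circular v_c1 = √(μ/r₁) = 2928 m/s; transfer-periherm v_p = √[μ(2/r₁ − 1/a_t)] = 3585 m/s.
Δv₁ = v_p − v_c1 = 656.4 m/s.
At r₂: circular v_c2 = √(μ/r₂) = 1694 m/s; transfer-apoherm v_a = √[μ(2/r₂ − 1/a_t)] = 1200 m/s.
Δv₂ = v_c2 − v_a = 494.4 m/s.
Total Δv = Δv₁ + Δv₂ = 1151 m/s = 1.151 km/s.

Δv_total ≈ 1.15 km/s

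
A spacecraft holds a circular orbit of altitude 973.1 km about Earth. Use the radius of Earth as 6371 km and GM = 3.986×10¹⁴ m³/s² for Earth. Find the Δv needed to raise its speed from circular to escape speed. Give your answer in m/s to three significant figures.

r = 6371 + 973.1 = 7344.1 km = 7.3441×10⁶ m.
Circular speed v_c = √(μ/r) = 7367 m/s.
Escape speed v_esc = √(2μ/r) = √2 × v_c = 10420 m/s.
Δv = v_esc − v_c = 3052 m/s.

Δv ≈ 3050 m/s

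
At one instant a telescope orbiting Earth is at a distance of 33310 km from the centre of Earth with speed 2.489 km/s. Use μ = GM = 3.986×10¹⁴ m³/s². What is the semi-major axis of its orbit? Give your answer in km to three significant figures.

a ≈ 22500 km

r = 3.331×10⁷ m.
Specific orbital energy ε = v²/2 − μ/r = (2489)²/2 − 3.986×10¹⁴/3.331×10⁷ = -8.869×10⁶ J/kg.
Since ε = −μ/(2a), a = −μ/(2ε) = 2.247×10⁷ m = 22472 km.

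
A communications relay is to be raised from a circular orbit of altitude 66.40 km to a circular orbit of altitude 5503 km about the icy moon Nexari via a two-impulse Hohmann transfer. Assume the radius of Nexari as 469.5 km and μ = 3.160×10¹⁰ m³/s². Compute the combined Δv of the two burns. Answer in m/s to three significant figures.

Δv_total ≈ 129 m/s

r₁ = 469.5 + 66.40 = 535.90 km = 5.3590×10⁵ m.
r₂ = 469.5 + 5503 = 5972.5 km = 5.9725×10⁶ m.
Transfer ellipse a_t = (r₁ + r₂)/2 = 3.254×10⁶ m.
At r₁: circular v_c1 = √(μ/r₁) = 242.8 m/s; transfer-periapsis v_p = √[μ(2/r₁ − 1/a_t)] = 329.0 m/s.
Δv₁ = v_p − v_c1 = 86.14 m/s.
At r₂: circular v_c2 = √(μ/r₂) = 72.74 m/s; transfer-apoapsis v_a = √[μ(2/r₂ − 1/a_t)] = 29.52 m/s.
Δv₂ = v_c2 − v_a = 43.22 m/s.
Total Δv = Δv₁ + Δv₂ = 129.4 m/s.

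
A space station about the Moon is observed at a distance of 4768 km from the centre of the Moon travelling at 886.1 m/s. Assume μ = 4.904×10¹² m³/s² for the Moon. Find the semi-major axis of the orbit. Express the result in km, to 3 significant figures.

r = 4.768×10⁶ m.
Specific orbital energy ε = v²/2 − μ/r = (886.1)²/2 − 4.904×10¹²/4.768×10⁶ = -6.359×10⁵ J/kg.
Since ε = −μ/(2a), a = −μ/(2ε) = 3.856×10⁶ m = 3855.7 km.

a ≈ 3860 km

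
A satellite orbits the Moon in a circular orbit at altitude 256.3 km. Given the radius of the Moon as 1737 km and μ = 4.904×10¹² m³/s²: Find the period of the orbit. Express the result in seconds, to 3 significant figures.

T ≈ 7980 seconds

r = 1737 + 256.3 = 1993.3 km = 1.9933×10⁶ m.
Kepler's third law: T = 2π√(r³/μ) = 2π√((1.993×10⁶)³ / 4.904×10¹²).
r³/μ = 1.615×10⁶ s², so T = 2π × 1.271×10³ = 7.985×10³ s.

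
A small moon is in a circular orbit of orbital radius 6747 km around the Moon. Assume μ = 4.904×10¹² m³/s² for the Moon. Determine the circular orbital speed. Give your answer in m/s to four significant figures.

v ≈ 852.6 m/s

r = 6747 km = 6.747×10⁶ m.
For a circular orbit v = √(μ/r) = √(4.904×10¹² / 6.747×10⁶) = √(7.268×10⁵) = 852.6 m/s.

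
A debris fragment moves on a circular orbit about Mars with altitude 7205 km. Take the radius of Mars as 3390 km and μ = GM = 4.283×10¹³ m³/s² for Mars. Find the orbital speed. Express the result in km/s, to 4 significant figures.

v ≈ 2.011 km/s

r = 3390 + 7205 = 10595 km = 1.0595×10⁷ m.
For a circular orbit v = √(μ/r) = √(4.283×10¹³ / 1.060×10⁷) = √(4.042×10⁶) = 2011 m/s.
That is 2.011 km/s.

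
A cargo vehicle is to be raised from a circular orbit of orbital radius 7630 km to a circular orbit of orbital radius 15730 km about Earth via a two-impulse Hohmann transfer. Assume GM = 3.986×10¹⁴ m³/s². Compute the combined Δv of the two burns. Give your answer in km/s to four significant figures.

Δv_total ≈ 2.125 km/s

r₁ = 7630 km = 7.630×10⁶ m.
r₂ = 15730 km = 1.573×10⁷ m.
Transfer ellipse a_t = (r₁ + r₂)/2 = 1.168×10⁷ m.
At r₁: circular v_c1 = √(μ/r₁) = 7228 m/s; transfer-perigee v_p = √[μ(2/r₁ − 1/a_t)] = 8388 m/s.
Δv₁ = v_p − v_c1 = 1160 m/s.
At r₂: circular v_c2 = √(μ/r₂) = 5034 m/s; transfer-apogee v_a = √[μ(2/r₂ − 1/a_t)] = 4069 m/s.
Δv₂ = v_c2 − v_a = 965.3 m/s.
Total Δv = Δv₁ + Δv₂ = 2125 m/s = 2.125 km/s.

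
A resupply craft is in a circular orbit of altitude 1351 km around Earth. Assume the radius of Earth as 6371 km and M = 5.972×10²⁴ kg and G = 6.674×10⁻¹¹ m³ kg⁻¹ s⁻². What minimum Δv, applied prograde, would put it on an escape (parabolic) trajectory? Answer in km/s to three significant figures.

μ = GM = 6.674×10⁻¹¹ × 5.972×10²⁴ = 3.986×10¹⁴ m³/s².
r = 6371 + 1351 = 7722.0 km = 7.7220×10⁶ m.
Circular speed v_c = √(μ/r) = 7184 m/s.
Escape speed v_esc = √(2μ/r) = √2 × v_c = 10160 m/s.
Δv = v_esc − v_c = 2976 m/s = 2.976 km/s.

Δv ≈ 2.98 km/s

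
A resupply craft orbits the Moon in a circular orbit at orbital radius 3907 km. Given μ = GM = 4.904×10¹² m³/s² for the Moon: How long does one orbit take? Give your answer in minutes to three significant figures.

r = 3907 km = 3.907×10⁶ m.
Kepler's third law: T = 2π√(r³/μ) = 2π√((3.907×10⁶)³ / 4.904×10¹²).
r³/μ = 1.216×10⁷ s², so T = 2π × 3.487×10³ = 2.191×10⁴ s.
Converting: 2.191×10⁴ s ÷ 60.00 = 365.2 minutes.

T ≈ 365 minutes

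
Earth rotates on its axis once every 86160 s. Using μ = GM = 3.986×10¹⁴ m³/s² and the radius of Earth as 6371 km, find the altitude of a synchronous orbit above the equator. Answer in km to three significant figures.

h_sync ≈ 35800 km

A synchronous orbit has period T, so by Kepler's third law a = (μT²/4π²)^(1/3).
μT²/4π² = 3.986×10¹⁴ × (8.616×10⁴)² / 39.48 = 7.495×10²² m³.
a = 4.216×10⁷ m = 42163 km.
Altitude h = a − R = 42163 − 6371 = 35792 km.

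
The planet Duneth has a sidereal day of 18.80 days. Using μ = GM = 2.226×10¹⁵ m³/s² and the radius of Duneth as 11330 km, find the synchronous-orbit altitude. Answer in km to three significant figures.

T = 18.80 days = 1.624×10⁶ s.
A synchronous orbit has period T, so by Kepler's third law a = (μT²/4π²)^(1/3).
μT²/4π² = 2.226×10¹⁵ × (1.624×10⁶)² / 39.48 = 1.488×10²⁶ m³.
a = 5.299×10⁸ m = 5.2987×10⁵ km.
Altitude h = a − R = 5.2987×10⁵ − 11330 = 5.1854×10⁵ km.

h_sync ≈ 5.19×10⁵ km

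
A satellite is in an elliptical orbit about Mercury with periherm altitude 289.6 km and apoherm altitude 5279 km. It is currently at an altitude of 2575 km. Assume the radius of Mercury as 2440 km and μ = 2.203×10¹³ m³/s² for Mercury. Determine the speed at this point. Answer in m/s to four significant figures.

r_p = 2440 + 289.6 = 2729.6 km = 2.7296×10⁶ m.
r_a = 2440 + 5279 = 7719.0 km = 7.7190×10⁶ m.
r = 2440 + 2575 = 5015.0 km = 5.015×10⁶ m.
Semi-major axis a = (r_p + r_a)/2 = 5224.3 km = 5.224×10⁶ m.
Vis-viva: v² = μ(2/r − 1/a) = 2.203×10¹³ × (3.988×10⁻⁷ − 1.914×10⁻⁷) = 4.569×10⁶ m²/s².
v = 2137 m/s.

v ≈ 2137 m/s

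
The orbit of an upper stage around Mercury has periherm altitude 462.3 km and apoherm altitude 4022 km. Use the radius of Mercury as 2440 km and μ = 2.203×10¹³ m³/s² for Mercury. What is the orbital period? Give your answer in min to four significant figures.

T ≈ 226.0 min

r_p = 2440 + 462.3 = 2902.3 km = 2.9023×10⁶ m.
r_a = 2440 + 4022 = 6462.0 km = 6.4620×10⁶ m.
Semi-major axis a = (r_p + r_a)/2 = (2902.3 + 6462.0)/2 = 4682.1 km = 4.682×10⁶ m.
By Kepler's third law T = 2π√(a³/μ) = 2π × 2.159×10³ = 1.356×10⁴ s.
= 226.0 min.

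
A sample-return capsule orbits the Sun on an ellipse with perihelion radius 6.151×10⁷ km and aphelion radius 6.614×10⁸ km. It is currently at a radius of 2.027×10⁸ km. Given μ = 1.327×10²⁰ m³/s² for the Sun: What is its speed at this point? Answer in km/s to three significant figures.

v ≈ 30.7 km/s

Semi-major axis a = (r_p + r_a)/2 = 3.6146×10⁸ km = 3.615×10¹¹ m.
Vis-viva: v² = μ(2/r − 1/a) = 1.327×10²⁰ × (9.867×10⁻¹² − 2.767×10⁻¹²) = 9.422×10⁸ m²/s².
v = 30700 m/s = 30.70 km/s.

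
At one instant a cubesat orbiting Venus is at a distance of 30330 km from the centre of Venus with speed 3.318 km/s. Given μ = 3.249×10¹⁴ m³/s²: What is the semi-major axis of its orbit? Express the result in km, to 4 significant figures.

r = 3.033×10⁷ m.
Vis-viva rearranged: 1/a = 2/r − v²/μ = 6.594×10⁻⁸ − 3.388×10⁻⁸ = 3.206×10⁻⁸ m⁻¹.
a = 3.119×10⁷ m = 31195 km.

a ≈ 31190 km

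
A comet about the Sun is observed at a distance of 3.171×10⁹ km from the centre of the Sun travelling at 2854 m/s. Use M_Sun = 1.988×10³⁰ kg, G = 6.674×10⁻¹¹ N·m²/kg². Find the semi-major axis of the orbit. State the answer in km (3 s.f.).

a ≈ 1.76×10⁹ km

μ = GM = 6.674×10⁻¹¹ × 1.988×10³⁰ = 1.327×10²⁰ m³/s².
r = 3.171×10¹² m.
Vis-viva rearranged: 1/a = 2/r − v²/μ = 6.307×10⁻¹³ − 6.139×10⁻¹⁴ = 5.693×10⁻¹³ m⁻¹.
a = 1.756×10¹² m = 1.7565×10⁹ km.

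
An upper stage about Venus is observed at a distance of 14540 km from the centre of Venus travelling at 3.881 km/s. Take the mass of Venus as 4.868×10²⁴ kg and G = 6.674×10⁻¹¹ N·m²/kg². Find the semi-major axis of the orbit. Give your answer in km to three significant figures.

a ≈ 11000 km

μ = GM = 6.674×10⁻¹¹ × 4.868×10²⁴ = 3.249×10¹⁴ m³/s².
r = 1.454×10⁷ m.
Specific orbital energy ε = v²/2 − μ/r = (3881)²/2 − 3.249×10¹⁴/1.454×10⁷ = -1.481×10⁷ J/kg.
Since ε = −μ/(2a), a = −μ/(2ε) = 1.097×10⁷ m = 10966 km.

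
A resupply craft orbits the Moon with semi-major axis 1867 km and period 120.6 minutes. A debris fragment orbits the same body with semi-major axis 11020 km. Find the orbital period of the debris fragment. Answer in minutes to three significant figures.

Kepler's third law: T² ∝ a³, so T₂ = T₁ (a₂/a₁)^(3/2).
a₂/a₁ = 5.903, (a₂/a₁)^(3/2) = 14.34.
T₂ = 120.6 × 14.34 = 1729 minutes.

T₂ ≈ 1730 minutes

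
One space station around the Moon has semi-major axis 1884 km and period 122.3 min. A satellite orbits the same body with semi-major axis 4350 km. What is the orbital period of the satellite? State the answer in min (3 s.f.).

Kepler's third law: T² ∝ a³, so T₂ = T₁ (a₂/a₁)^(3/2).
a₂/a₁ = 2.309, (a₂/a₁)^(3/2) = 3.508.
T₂ = 122.3 × 3.508 = 429.1 min.

T₂ ≈ 429 min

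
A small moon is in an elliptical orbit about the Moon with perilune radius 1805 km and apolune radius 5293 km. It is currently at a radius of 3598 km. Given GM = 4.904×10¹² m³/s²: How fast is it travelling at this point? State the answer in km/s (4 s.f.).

v ≈ 1.159 km/s

Semi-major axis a = (r_p + r_a)/2 = 3549.0 km = 3.549×10⁶ m.
Vis-viva: v² = μ(2/r − 1/a) = 4.904×10¹² × (5.559×10⁻⁷ − 2.818×10⁻⁷) = 1.344×10⁶ m²/s².
v = 1159 m/s = 1.159 km/s.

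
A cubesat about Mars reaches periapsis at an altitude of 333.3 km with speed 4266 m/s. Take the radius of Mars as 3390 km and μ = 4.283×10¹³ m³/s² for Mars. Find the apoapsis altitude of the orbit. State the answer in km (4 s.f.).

apoapsis altitude ≈ 10700 km

r_p = 3390 + 333.3 = 3723.3 km = 3.723×10⁶ m.
Specific energy ε = v²/2 − μ/r = -2.404×10⁶ J/kg, so a = −μ/(2ε) = 8.909×10⁶ m.
The apsides satisfy r_p + r_a = 2a, so the apoapsis radius is 2a − r_p = 1.409×10⁷ m = 14094 km.
Apoapsis altitude = 14094 − 3390 = 10704 km.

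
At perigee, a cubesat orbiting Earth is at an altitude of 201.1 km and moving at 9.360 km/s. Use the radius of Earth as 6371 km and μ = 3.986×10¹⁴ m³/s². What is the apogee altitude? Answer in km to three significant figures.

apogee altitude ≈ 10700 km

r_p = 6371 + 201.1 = 6572.1 km = 6.572×10⁶ m.
Specific energy ε = v²/2 − μ/r = -1.685×10⁷ J/kg, so a = −μ/(2ε) = 1.183×10⁷ m.
The apsides satisfy r_p + r_a = 2a, so the apogee radius is 2a − r_p = 1.709×10⁷ m = 17090 km.
Apogee altitude = 17090 − 6371 = 10719 km.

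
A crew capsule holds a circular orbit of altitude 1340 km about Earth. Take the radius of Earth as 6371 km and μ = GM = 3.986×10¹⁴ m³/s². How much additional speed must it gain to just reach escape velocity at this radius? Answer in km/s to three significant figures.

r = 6371 + 1340 = 7711.0 km = 7.7110×10⁶ m.
Circular speed v_c = √(μ/r) = 7190 m/s.
Escape speed v_esc = √(2μ/r) = √2 × v_c = 10170 m/s.
Δv = v_esc − v_c = 2978 m/s = 2.978 km/s.

Δv ≈ 2.98 km/s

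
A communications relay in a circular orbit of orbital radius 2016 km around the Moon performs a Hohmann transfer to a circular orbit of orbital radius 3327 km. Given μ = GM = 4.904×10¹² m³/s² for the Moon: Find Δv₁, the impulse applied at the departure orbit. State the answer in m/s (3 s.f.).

Δv ≈ 181 m/s

r₁ = 2016 km = 2.016×10⁶ m.
r₂ = 3327 km = 3.327×10⁶ m.
Transfer ellipse a_t = (r₁ + r₂)/2 = 2.672×10⁶ m.
At r₁: circular v_c1 = √(μ/r₁) = 1560 m/s; transfer-perilune v_p = √[μ(2/r₁ − 1/a_t)] = 1741 m/s.
Δv₁ = v_p − v_c1 = 180.9 m/s.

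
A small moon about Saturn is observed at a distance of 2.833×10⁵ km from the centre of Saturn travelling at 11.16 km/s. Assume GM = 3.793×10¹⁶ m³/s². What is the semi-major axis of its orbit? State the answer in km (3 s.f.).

a ≈ 2.65×10⁵ km

r = 2.833×10⁸ m.
Specific orbital energy ε = v²/2 − μ/r = (11160)²/2 − 3.793×10¹⁶/2.833×10⁸ = -7.161×10⁷ J/kg.
Since ε = −μ/(2a), a = −μ/(2ε) = 2.648×10⁸ m = 2.6482×10⁵ km.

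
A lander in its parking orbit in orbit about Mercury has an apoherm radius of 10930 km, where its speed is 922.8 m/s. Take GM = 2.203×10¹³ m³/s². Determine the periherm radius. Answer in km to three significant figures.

r_a = 1.093×10⁷ m.
Specific energy ε = v²/2 − μ/r = -1.590×10⁶ J/kg, so a = −μ/(2ε) = 6.929×10⁶ m.
The apsides satisfy r_p + r_a = 2a, so the periherm radius is 2a − r_a = 2.927×10⁶ m = 2927.3 km.

periherm radius ≈ 2930 km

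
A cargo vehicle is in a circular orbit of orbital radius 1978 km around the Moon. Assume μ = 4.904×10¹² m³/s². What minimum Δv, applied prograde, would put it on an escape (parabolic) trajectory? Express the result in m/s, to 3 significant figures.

r = 1978 km = 1.978×10⁶ m.
Circular speed v_c = √(μ/r) = 1575 m/s.
Escape speed v_esc = √(2μ/r) = √2 × v_c = 2227 m/s.
Δv = v_esc − v_c = 652.2 m/s.

Δv ≈ 652 m/s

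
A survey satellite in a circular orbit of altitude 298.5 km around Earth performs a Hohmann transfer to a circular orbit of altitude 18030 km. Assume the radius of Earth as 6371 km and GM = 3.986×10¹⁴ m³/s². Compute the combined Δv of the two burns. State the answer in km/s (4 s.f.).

r₁ = 6371 + 298.5 = 6669.5 km = 6.6695×10⁶ m.
r₂ = 6371 + 18030 = 24401 km = 2.4401×10⁷ m.
Transfer ellipse a_t = (r₁ + r₂)/2 = 1.554×10⁷ m.
At r₁: circular v_c1 = √(μ/r₁) = 7731 m/s; transfer-perigee v_p = √[μ(2/r₁ − 1/a_t)] = 9689 m/s.
Δv₁ = v_p − v_c1 = 1958 m/s.
At r₂: circular v_c2 = √(μ/r₂) = 4042 m/s; transfer-apogee v_a = √[μ(2/r₂ − 1/a_t)] = 2648 m/s.
Δv₂ = v_c2 − v_a = 1393 m/s.
Total Δv = Δv₁ + Δv₂ = 3351 m/s = 3.351 km/s.

Δv_total ≈ 3.351 km/s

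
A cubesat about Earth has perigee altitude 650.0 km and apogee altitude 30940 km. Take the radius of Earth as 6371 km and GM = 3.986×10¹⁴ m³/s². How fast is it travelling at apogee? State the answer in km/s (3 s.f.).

v ≈ 1.84 km/s

r_p = 6371 + 650.0 = 7021.0 km = 7.0210×10⁶ m.
r_a = 6371 + 30940 = 37311 km = 3.7311×10⁷ m.
Semi-major axis a = (r_p + r_a)/2 = 22166 km = 2.217×10⁷ m.
Vis-viva: v² = μ(2/r − 1/a) = 3.986×10¹⁴ × (5.360×10⁻⁸ − 4.511×10⁻⁸) = 3.384×10⁶ m²/s².
v = 1840 m/s = 1.840 km/s.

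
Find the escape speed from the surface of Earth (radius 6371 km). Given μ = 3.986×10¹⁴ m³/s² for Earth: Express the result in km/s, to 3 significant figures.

v_esc ≈ 11.2 km/s

r = R = 6.371×10⁶ m.
Escape speed v_esc = √(2μ/r) = √(2 × 3.986×10¹⁴ / 6.371×10⁶) = √(1.251×10⁸) = 11190 m/s.
= 11.19 km/s.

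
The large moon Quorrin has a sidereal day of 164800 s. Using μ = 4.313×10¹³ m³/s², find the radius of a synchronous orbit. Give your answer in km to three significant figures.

A synchronous orbit has period T, so by Kepler's third law a = (μT²/4π²)^(1/3).
μT²/4π² = 4.313×10¹³ × (1.648×10⁵)² / 39.48 = 2.967×10²² m³.
a = 3.096×10⁷ m = 30958 km.

r_sync ≈ 31000 km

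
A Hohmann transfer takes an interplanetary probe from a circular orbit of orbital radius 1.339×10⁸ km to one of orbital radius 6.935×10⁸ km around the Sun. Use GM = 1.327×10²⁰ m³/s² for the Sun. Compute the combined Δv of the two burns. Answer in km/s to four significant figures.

r₁ = 1.339×10⁸ km = 1.339×10¹¹ m.
r₂ = 6.935×10⁸ km = 6.935×10¹¹ m.
Transfer ellipse a_t = (r₁ + r₂)/2 = 4.137×10¹¹ m.
At r₁: circular v_c1 = √(μ/r₁) = 31480 m/s; transfer-perihelion v_p = √[μ(2/r₁ − 1/a_t)] = 40760 m/s.
Δv₁ = v_p − v_c1 = 9278 m/s.
At r₂: circular v_c2 = √(μ/r₂) = 13830 m/s; transfer-aphelion v_a = √[μ(2/r₂ − 1/a_t)] = 7870 m/s.
Δv₂ = v_c2 − v_a = 5963 m/s.
Total Δv = Δv₁ + Δv₂ = 15240 m/s = 15.24 km/s.

Δv_total ≈ 15.24 km/s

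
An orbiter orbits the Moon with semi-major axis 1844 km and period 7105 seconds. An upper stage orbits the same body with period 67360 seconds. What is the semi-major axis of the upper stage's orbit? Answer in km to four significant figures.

Kepler's third law: a³ ∝ T², so a₂ = a₁ (T₂/T₁)^(2/3).
T₂/T₁ = 9.481, (T₂/T₁)^(2/3) = 4.479.
a₂ = 1844 × 4.479 = 8260 km.

a₂ ≈ 8260 km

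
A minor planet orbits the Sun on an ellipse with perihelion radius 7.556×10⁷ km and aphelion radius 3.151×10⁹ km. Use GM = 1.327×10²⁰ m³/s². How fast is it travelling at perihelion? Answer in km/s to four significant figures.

v ≈ 58.57 km/s

Semi-major axis a = (r_p + r_a)/2 = 1.6133×10⁹ km = 1.613×10¹² m.
Vis-viva: v² = μ(2/r − 1/a) = 1.327×10²⁰ × (2.647×10⁻¹¹ − 6.199×10⁻¹³) = 3.430×10⁹ m²/s².
v = 58570 m/s = 58.57 km/s.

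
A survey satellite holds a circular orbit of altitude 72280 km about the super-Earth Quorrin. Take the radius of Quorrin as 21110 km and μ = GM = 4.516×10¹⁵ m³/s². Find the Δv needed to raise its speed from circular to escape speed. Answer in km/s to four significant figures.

r = 21110 + 72280 = 93390 km = 9.3390×10⁷ m.
Circular speed v_c = √(μ/r) = 6954 m/s.
Escape speed v_esc = √(2μ/r) = √2 × v_c = 9834 m/s.
Δv = v_esc − v_c = 2880 m/s = 2.880 km/s.

Δv ≈ 2.880 km/s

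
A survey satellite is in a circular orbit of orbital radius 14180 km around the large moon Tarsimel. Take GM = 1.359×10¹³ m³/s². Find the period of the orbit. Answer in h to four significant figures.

T ≈ 25.28 h

r = 14180 km = 1.418×10⁷ m.
Kepler's third law: T = 2π√(r³/μ) = 2π√((1.418×10⁷)³ / 1.359×10¹³).
r³/μ = 2.098×10⁸ s², so T = 2π × 1.448×10⁴ = 9.101×10⁴ s.
Converting: 9.101×10⁴ s ÷ 3600 = 25.28 h.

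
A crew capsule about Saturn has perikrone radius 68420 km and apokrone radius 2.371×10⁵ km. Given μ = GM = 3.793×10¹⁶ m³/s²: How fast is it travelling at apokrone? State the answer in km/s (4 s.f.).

v ≈ 8.465 km/s

Semi-major axis a = (r_p + r_a)/2 = 1.5276×10⁵ km = 1.528×10⁸ m.
Vis-viva: v² = μ(2/r − 1/a) = 3.793×10¹⁶ × (8.435×10⁻⁹ − 6.546×10⁻⁹) = 7.165×10⁷ m²/s².
v = 8465 m/s = 8.465 km/s.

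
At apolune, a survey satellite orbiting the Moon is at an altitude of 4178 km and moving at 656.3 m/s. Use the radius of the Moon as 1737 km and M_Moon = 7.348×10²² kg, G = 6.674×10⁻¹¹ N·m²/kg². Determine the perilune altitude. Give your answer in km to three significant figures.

perilune altitude ≈ 339 km

μ = GM = 6.674×10⁻¹¹ × 7.348×10²² = 4.904×10¹² m³/s².
r_a = 1737 + 4178 = 5915.0 km = 5.915×10⁶ m.
Specific energy ε = v²/2 − μ/r = -6.137×10⁵ J/kg, so a = −μ/(2ε) = 3.995×10⁶ m.
The apsides satisfy r_p + r_a = 2a, so the perilune radius is 2a − r_a = 2.076×10⁶ m = 2075.7 km.
Perilune altitude = 2075.7 − 1737 = 338.66 km.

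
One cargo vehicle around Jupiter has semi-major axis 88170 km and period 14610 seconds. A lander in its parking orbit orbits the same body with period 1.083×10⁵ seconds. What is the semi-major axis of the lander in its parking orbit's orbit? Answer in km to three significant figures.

Kepler's third law: a³ ∝ T², so a₂ = a₁ (T₂/T₁)^(2/3).
T₂/T₁ = 7.413, (T₂/T₁)^(2/3) = 3.802.
a₂ = 88170 × 3.802 = 3.352×10⁵ km.

a₂ ≈ 3.35×10⁵ km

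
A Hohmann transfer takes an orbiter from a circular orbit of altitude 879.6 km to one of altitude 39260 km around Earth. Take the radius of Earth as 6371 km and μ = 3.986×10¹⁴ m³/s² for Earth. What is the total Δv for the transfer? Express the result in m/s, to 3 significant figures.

Δv_total ≈ 3730 m/s

r₁ = 6371 + 879.6 = 7250.6 km = 7.2506×10⁶ m.
r₂ = 6371 + 39260 = 45631 km = 4.5631×10⁷ m.
Transfer ellipse a_t = (r₁ + r₂)/2 = 2.644×10⁷ m.
At r₁: circular v_c1 = √(μ/r₁) = 7414 m/s; transfer-perigee v_p = √[μ(2/r₁ − 1/a_t)] = 9740 m/s.
Δv₁ = v_p − v_c1 = 2326 m/s.
At r₂: circular v_c2 = √(μ/r₂) = 2956 m/s; transfer-apogee v_a = √[μ(2/r₂ − 1/a_t)] = 1548 m/s.
Δv₂ = v_c2 − v_a = 1408 m/s.
Total Δv = Δv₁ + Δv₂ = 3734 m/s.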